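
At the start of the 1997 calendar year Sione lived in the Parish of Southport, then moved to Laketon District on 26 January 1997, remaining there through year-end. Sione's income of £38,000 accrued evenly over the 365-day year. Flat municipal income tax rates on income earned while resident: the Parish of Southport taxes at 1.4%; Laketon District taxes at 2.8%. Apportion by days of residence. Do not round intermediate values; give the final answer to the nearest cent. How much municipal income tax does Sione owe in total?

£1,027.56

The Parish of Southport, 1 January – 25 January 1997: 25 days → £38,000 × 1.4% × 25/365 = £36.4384
Laketon District, 26 January – 31 December 1997: 340 days → £38,000 × 2.8% × 340/365 = £991.1233
Total = £1,027.5616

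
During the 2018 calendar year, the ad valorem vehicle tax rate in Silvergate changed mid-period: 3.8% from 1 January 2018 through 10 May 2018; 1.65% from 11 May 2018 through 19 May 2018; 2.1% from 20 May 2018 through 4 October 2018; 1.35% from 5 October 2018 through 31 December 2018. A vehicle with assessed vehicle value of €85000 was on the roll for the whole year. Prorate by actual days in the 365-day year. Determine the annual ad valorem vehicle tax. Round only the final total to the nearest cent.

1 January – 10 May 2018: 130 days at 3.8% → €85000 × 3.8% × 130/365 = €1150.4110
11 May – 19 May 2018: 9 days at 1.65% → €85000 × 1.65% × 9/365 = €34.5822
20 May – 4 October 2018: 138 days at 2.1% → €85000 × 2.1% × 138/365 = €674.8767
5 October – 31 December 2018: 88 days at 1.35% → €85000 × 1.35% × 88/365 = €276.6575
Total = €2136.5274

€2136.53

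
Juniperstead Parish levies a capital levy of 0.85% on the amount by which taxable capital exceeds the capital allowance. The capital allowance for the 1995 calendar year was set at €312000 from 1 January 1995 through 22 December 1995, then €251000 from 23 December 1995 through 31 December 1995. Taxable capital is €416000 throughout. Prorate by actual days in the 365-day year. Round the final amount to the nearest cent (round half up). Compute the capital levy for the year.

€896.78

1 January – 22 December 1995: 356 days, exemption €312000 → (€416000 − €312000) × 0.85% × 356/365 = €862.2027
23 December – 31 December 1995: 9 days, exemption €251000 → (€416000 − €251000) × 0.85% × 9/365 = €34.5822
Total = €896.7849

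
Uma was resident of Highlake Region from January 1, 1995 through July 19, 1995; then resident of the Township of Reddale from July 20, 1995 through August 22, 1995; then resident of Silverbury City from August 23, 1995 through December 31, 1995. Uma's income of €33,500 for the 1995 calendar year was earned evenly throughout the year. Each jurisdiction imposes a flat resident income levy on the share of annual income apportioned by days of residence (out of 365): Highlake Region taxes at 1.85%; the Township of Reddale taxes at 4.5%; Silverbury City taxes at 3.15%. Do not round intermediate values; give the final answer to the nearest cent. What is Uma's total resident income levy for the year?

Highlake Region, January 1 – July 19, 1995: 200 days → €33,500 × 1.85% × 200/365 = €339.5890
The Township of Reddale, July 20 – August 22, 1995: 34 days → €33,500 × 4.5% × 34/365 = €140.4247
Silverbury City, August 23 – December 31, 1995: 131 days → €33,500 × 3.15% × 131/365 = €378.7336
Total = €858.7473

€858.75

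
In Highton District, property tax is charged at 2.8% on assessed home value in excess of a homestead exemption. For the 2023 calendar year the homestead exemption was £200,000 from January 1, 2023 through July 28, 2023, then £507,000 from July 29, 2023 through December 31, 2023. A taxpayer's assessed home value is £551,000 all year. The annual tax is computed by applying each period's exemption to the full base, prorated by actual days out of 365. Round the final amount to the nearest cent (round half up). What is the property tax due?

£6,154.09

January 1 – July 28, 2023: 209 days, exemption £200,000 → (£551,000 − £200,000) × 2.8% × 209/365 = £5,627.5397
July 29 – December 31, 2023: 156 days, exemption £507,000 → (£551,000 − £507,000) × 2.8% × 156/365 = £526.5534
Total = £6,154.0932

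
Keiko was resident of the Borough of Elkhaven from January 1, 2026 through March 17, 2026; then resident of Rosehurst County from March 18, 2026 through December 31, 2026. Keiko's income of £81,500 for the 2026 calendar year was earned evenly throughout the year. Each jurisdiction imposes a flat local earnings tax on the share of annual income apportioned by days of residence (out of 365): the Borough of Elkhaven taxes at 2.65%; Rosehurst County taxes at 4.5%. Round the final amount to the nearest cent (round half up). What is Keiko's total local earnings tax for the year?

£3,353.56

The Borough of Elkhaven, January 1 – March 17, 2026: 76 days → £81,500 × 2.65% × 76/365 = £449.7014
Rosehurst County, March 18 – December 31, 2026: 289 days → £81,500 × 4.5% × 289/365 = £2,903.8562
Total = £3,353.5575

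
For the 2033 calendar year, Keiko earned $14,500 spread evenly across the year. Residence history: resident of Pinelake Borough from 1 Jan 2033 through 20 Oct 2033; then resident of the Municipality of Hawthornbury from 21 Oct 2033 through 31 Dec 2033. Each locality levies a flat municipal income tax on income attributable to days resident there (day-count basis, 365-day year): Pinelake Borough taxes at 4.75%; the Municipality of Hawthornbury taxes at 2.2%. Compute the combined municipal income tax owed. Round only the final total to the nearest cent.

Pinelake Borough, 1 Jan – 20 Oct 2033: 293 days → $14,500 × 4.75% × 293/365 = $552.8870
The Municipality of Hawthornbury, 21 Oct – 31 Dec 2033: 72 days → $14,500 × 2.2% × 72/365 = $62.9260
Total = $615.8130

$615.81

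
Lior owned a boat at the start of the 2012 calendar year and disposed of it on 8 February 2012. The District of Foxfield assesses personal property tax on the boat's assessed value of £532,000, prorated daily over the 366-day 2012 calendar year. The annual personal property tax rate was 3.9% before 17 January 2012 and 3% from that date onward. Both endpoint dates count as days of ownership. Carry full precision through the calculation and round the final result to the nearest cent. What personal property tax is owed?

£1,909.97

1 January – 16 January 2012: 16 days at 3.9% → £532,000 × 3.9% × 16/366 = £907.0164
17 January – 8 February 2012: 23 days at 3% → £532,000 × 3% × 23/366 = £1,002.9508
Total = £1,909.9672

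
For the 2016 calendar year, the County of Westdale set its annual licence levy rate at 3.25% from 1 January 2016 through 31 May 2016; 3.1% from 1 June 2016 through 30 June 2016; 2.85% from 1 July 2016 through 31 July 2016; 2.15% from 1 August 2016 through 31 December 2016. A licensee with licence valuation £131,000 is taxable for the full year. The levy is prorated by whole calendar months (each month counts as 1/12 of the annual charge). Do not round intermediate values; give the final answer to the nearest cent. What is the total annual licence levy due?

1 January – 31 May 2016: 5 months at 3.25% → £131,000 × 3.25% × 5/12 = £1,773.9583
1 June – 30 June 2016: 1 month at 3.1% → £131,000 × 3.1% × 1/12 = £338.4167
1 July – 31 July 2016: 1 month at 2.85% → £131,000 × 2.85% × 1/12 = £311.1250
1 August – 31 December 2016: 5 months at 2.15% → £131,000 × 2.15% × 5/12 = £1,173.5417
Total = £3,597.0417

£3,597.04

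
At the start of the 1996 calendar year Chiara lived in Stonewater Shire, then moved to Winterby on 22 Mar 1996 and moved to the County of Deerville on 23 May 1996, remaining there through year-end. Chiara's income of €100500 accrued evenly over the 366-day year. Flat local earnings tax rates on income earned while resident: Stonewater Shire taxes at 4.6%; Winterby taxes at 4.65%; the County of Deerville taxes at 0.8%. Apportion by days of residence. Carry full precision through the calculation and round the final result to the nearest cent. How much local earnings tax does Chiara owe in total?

Stonewater Shire, 1 Jan – 21 Mar 1996: 81 days → €100500 × 4.6% × 81/366 = €1023.1230
Winterby, 22 Mar – 22 May 1996: 62 days → €100500 × 4.65% × 62/366 = €791.6434
The County of Deerville, 23 May – 31 Dec 1996: 223 days → €100500 × 0.8% × 223/366 = €489.8689
Total = €2304.6352

€2304.64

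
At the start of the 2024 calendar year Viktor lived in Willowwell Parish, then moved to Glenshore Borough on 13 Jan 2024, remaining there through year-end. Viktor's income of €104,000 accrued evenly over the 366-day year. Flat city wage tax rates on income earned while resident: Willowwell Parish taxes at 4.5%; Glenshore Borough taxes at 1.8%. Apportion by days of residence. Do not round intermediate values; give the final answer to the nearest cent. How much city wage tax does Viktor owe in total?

Willowwell Parish, 1 Jan – 12 Jan 2024: 12 days → €104,000 × 4.5% × 12/366 = €153.4426
Glenshore Borough, 13 Jan – 31 Dec 2024: 354 days → €104,000 × 1.8% × 354/366 = €1,810.6230
Total = €1,964.0656

€1,964.07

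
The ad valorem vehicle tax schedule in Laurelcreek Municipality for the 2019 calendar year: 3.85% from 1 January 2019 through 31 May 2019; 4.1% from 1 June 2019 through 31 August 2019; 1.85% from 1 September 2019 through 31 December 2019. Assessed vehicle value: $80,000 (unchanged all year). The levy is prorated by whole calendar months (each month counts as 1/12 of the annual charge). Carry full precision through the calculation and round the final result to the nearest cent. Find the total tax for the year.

$2,596.67

1 January – 31 May 2019: 5 months at 3.85% → $80,000 × 3.85% × 5/12 = $1,283.3333
1 June – 31 August 2019: 3 months at 4.1% → $80,000 × 4.1% × 3/12 = $820.0000
1 September – 31 December 2019: 4 months at 1.85% → $80,000 × 1.85% × 4/12 = $493.3333
Total = $2,596.6667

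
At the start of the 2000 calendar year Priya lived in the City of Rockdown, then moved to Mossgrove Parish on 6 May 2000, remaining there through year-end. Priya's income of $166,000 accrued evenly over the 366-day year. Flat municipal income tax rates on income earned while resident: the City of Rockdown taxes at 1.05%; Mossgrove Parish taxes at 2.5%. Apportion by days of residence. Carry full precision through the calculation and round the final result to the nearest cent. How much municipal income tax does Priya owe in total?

$3,321.36

The City of Rockdown, 1 Jan – 5 May 2000: 126 days → $166,000 × 1.05% × 126/366 = $600.0492
Mossgrove Parish, 6 May – 31 Dec 2000: 240 days → $166,000 × 2.5% × 240/366 = $2,721.3115
Total = $3,321.3607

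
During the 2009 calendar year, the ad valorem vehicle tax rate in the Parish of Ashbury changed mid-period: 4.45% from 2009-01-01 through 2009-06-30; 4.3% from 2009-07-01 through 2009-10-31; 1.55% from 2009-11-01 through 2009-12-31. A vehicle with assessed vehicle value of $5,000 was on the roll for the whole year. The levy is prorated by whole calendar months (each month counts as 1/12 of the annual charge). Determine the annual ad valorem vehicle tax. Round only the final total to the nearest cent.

2009-01-01 to 2009-06-30: 6 months at 4.45% → $5,000 × 4.45% × 6/12 = $111.2500
2009-07-01 to 2009-10-31: 4 months at 4.3% → $5,000 × 4.3% × 4/12 = $71.6667
2009-11-01 to 2009-12-31: 2 months at 1.55% → $5,000 × 1.55% × 2/12 = $12.9167
Total = $195.8333

$195.83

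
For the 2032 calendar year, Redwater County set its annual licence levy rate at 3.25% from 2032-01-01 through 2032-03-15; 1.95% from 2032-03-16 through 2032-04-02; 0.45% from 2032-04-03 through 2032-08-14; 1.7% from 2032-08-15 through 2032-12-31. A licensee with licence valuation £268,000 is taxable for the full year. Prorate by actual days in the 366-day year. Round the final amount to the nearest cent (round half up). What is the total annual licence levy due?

2032-01-01 to 2032-03-15: 75 days at 3.25% → £268,000 × 3.25% × 75/366 = £1,784.8361
2032-03-16 to 2032-04-02: 18 days at 1.95% → £268,000 × 1.95% × 18/366 = £257.0164
2032-04-03 to 2032-08-14: 134 days at 0.45% → £268,000 × 0.45% × 134/366 = £441.5410
2032-08-15 to 2032-12-31: 139 days at 1.7% → £268,000 × 1.7% × 139/366 = £1,730.2842
Total = £4,213.6776

£4,213.68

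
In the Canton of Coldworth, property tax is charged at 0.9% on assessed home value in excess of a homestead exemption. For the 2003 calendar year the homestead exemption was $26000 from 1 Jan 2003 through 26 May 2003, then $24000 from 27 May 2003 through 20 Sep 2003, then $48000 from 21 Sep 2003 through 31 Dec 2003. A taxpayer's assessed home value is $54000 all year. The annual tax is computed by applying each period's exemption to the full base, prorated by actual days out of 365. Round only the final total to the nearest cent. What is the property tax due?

1 Jan – 26 May 2003: 146 days, exemption $26000 → ($54000 − $26000) × 0.9% × 146/365 = $100.8000
27 May – 20 Sep 2003: 117 days, exemption $24000 → ($54000 − $24000) × 0.9% × 117/365 = $86.5479
21 Sep – 31 Dec 2003: 102 days, exemption $48000 → ($54000 − $48000) × 0.9% × 102/365 = $15.0904
Total = $202.4384

$202.44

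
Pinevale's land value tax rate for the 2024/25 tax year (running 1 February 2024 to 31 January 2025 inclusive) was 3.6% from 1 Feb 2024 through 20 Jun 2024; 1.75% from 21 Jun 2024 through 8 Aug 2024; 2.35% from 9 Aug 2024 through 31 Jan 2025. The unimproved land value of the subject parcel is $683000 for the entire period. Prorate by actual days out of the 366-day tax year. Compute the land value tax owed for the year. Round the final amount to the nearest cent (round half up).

$18790.90

1 Feb – 20 Jun 2024: 141 days at 3.6% → $683000 × 3.6% × 141/366 = $9472.4262
21 Jun – 8 Aug 2024: 49 days at 1.75% → $683000 × 1.75% × 49/366 = $1600.1981
9 Aug 2024 – 31 Jan 2025: 176 days at 2.35% → $683000 × 2.35% × 176/366 = $7718.2732
Total = $18790.8975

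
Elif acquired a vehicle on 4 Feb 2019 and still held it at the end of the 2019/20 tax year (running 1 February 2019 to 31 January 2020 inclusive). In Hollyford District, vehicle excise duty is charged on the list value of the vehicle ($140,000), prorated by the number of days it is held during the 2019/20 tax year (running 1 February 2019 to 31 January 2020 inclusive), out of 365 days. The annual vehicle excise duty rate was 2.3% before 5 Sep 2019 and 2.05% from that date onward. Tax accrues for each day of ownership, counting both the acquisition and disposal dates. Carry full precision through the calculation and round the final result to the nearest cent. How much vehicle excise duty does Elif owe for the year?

$3,050.66

4 Feb – 4 Sep 2019: 213 days at 2.3% → $140,000 × 2.3% × 213/365 = $1,879.0685
5 Sep 2019 – 31 Jan 2020: 149 days at 2.05% → $140,000 × 2.05% × 149/365 = $1,171.5890
Total = $3,050.6575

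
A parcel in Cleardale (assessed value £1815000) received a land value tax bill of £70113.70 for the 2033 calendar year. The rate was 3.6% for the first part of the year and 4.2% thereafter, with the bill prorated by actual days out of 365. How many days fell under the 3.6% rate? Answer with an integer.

205 days

Let d = days at the first rate; then 365 − d days at the second rate.
£1815000 × [3.6%·d + 4.2%·(365−d)] / 365 = £70113.70
Solving gives d = 205, so the new rate took effect on 25 July 2033.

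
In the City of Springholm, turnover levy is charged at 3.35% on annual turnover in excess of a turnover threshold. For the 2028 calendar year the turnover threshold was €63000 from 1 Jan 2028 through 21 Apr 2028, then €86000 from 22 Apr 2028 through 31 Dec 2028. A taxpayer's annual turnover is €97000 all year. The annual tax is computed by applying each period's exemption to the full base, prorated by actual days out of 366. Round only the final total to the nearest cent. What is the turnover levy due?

1 Jan – 21 Apr 2028: 112 days, exemption €63000 → (€97000 − €63000) × 3.35% × 112/366 = €348.5464
22 Apr – 31 Dec 2028: 254 days, exemption €86000 → (€97000 − €86000) × 3.35% × 254/366 = €255.7350
Total = €604.2814

€604.28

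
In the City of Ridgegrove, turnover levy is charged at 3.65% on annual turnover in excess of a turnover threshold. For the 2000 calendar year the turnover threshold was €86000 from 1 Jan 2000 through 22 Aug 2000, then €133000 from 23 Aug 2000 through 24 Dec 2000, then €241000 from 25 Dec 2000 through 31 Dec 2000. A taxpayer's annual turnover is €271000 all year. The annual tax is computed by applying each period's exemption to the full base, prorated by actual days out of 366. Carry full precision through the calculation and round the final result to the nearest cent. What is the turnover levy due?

€6063.09

1 Jan – 22 Aug 2000: 235 days, exemption €86000 → (€271000 − €86000) × 3.65% × 235/366 = €4335.6216
23 Aug – 24 Dec 2000: 124 days, exemption €133000 → (€271000 − €133000) × 3.65% × 124/366 = €1706.5246
25 Dec – 31 Dec 2000: 7 days, exemption €241000 → (€271000 − €241000) × 3.65% × 7/366 = €20.9426
Total = €6063.0888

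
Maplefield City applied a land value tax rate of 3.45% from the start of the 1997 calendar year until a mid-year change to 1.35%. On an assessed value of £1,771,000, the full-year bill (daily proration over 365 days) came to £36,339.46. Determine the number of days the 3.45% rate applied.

122 days

Let d = days at the first rate; then 365 − d days at the second rate.
£1,771,000 × [3.45%·d + 1.35%·(365−d)] / 365 = £36,339.46
Solving gives d = 122, so the new rate took effect on May 3, 1997.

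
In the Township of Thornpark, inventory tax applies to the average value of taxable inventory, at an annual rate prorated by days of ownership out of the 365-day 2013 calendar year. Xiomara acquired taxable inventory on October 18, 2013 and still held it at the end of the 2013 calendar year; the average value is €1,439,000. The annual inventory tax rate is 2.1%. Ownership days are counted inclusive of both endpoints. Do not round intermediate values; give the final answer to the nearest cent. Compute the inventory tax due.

€6,209.38

Days held (October 18 – December 31, 2013): 75 out of 365
Tax = €1,439,000 × 2.1% × 75/365 = €6,209.3836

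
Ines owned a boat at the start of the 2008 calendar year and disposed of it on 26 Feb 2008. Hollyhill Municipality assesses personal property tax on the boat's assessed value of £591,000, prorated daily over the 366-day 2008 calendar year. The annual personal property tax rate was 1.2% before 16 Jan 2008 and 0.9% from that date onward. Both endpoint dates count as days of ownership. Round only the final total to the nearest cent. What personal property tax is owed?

£901.03

1 Jan – 15 Jan 2008: 15 days at 1.2% → £591,000 × 1.2% × 15/366 = £290.6557
16 Jan – 26 Feb 2008: 42 days at 0.9% → £591,000 × 0.9% × 42/366 = £610.3770
Total = £901.0328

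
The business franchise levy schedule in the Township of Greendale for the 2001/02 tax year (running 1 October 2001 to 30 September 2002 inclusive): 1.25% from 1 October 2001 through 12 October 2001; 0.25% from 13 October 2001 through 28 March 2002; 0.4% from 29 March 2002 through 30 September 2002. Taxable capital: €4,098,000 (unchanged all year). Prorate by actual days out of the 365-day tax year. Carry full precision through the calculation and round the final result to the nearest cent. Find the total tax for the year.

1 October – 12 October 2001: 12 days at 1.25% → €4,098,000 × 1.25% × 12/365 = €1,684.1096
13 October 2001 – 28 March 2002: 167 days at 0.25% → €4,098,000 × 0.25% × 167/365 = €4,687.4384
29 March – 30 September 2002: 186 days at 0.4% → €4,098,000 × 0.4% × 186/365 = €8,353.1836
Total = €14,724.7315

€14,724.73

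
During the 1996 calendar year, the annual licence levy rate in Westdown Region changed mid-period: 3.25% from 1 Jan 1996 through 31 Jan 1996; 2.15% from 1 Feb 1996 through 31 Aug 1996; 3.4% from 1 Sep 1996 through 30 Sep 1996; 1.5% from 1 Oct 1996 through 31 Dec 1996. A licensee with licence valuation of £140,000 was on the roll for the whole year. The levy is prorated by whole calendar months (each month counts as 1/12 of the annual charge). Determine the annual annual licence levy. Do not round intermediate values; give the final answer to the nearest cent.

1 Jan – 31 Jan 1996: 1 month at 3.25% → £140,000 × 3.25% × 1/12 = £379.1667
1 Feb – 31 Aug 1996: 7 months at 2.15% → £140,000 × 2.15% × 7/12 = £1,755.8333
1 Sep – 30 Sep 1996: 1 month at 3.4% → £140,000 × 3.4% × 1/12 = £396.6667
1 Oct – 31 Dec 1996: 3 months at 1.5% → £140,000 × 1.5% × 3/12 = £525.0000
Total = £3,056.6667

£3,056.67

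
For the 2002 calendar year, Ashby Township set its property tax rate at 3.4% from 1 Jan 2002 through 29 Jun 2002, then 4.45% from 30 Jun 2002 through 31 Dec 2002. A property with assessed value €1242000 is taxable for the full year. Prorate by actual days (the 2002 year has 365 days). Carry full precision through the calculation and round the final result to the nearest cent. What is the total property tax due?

€48837.82

1 Jan – 29 Jun 2002: 180 days at 3.4% → €1242000 × 3.4% × 180/365 = €20824.7671
30 Jun – 31 Dec 2002: 185 days at 4.45% → €1242000 × 4.45% × 185/365 = €28013.0548
Total = €48837.8219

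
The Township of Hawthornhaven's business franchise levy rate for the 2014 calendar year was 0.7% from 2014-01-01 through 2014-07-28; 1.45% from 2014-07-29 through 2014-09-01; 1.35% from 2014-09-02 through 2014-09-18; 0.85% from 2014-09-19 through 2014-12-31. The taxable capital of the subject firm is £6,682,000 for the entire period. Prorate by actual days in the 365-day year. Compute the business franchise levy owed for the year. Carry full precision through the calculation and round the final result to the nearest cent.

2014-01-01 to 2014-07-28: 209 days at 0.7% → £6,682,000 × 0.7% × 209/365 = £26,782.9205
2014-07-29 to 2014-09-01: 35 days at 1.45% → £6,682,000 × 1.45% × 35/365 = £9,290.7260
2014-09-02 to 2014-09-18: 17 days at 1.35% → £6,682,000 × 1.35% × 17/365 = £4,201.4219
2014-09-19 to 2014-12-31: 104 days at 0.85% → £6,682,000 × 0.85% × 104/365 = £16,183.2548
Total = £56,458.3233

£56,458.32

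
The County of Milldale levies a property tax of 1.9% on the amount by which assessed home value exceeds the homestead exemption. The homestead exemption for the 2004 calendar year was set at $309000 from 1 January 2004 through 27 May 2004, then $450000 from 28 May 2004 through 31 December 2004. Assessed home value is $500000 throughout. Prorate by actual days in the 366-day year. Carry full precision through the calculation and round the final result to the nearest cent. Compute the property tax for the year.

$2033.31

1 January – 27 May 2004: 148 days, exemption $309000 → ($500000 − $309000) × 1.9% × 148/366 = $1467.4645
28 May – 31 December 2004: 218 days, exemption $450000 → ($500000 − $450000) × 1.9% × 218/366 = $565.8470
Total = $2033.3115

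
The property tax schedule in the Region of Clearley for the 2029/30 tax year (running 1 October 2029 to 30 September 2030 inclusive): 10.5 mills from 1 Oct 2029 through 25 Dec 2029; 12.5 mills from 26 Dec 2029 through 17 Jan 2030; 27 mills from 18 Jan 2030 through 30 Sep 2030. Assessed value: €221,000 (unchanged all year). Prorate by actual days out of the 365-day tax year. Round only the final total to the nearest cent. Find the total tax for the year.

€4,905.90

1 Oct – 25 Dec 2029: 86 days at 10.5 mills → €221,000 × 1.05% × 86/365 = €546.7479
26 Dec 2029 – 17 Jan 2030: 23 days at 12.5 mills → €221,000 × 1.25% × 23/365 = €174.0753
18 Jan – 30 Sep 2030: 256 days at 27 mills → €221,000 × 2.7% × 256/365 = €4,185.0740
Total = €4,905.8973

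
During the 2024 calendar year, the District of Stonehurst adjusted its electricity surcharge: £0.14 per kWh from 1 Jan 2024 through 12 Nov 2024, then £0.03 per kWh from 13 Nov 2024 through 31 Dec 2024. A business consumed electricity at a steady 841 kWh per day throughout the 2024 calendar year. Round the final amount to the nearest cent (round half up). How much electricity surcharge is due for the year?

1 Jan – 12 Nov 2024: 317 days × 841 kWh/day = 266,597 kWh at £0.14/kWh → £37323.58
13 Nov – 31 Dec 2024: 49 days × 841 kWh/day = 41,209 kWh at £0.03/kWh → £1236.27

£38559.85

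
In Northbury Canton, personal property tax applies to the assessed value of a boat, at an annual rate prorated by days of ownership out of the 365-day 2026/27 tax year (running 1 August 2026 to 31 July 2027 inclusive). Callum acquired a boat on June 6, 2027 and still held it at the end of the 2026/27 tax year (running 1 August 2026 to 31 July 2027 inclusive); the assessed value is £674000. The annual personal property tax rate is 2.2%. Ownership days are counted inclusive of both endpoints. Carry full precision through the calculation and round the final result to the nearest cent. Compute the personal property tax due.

£2274.98

Days held (June 6 – July 31, 2027): 56 out of 365
Tax = £674000 × 2.2% × 56/365 = £2274.9808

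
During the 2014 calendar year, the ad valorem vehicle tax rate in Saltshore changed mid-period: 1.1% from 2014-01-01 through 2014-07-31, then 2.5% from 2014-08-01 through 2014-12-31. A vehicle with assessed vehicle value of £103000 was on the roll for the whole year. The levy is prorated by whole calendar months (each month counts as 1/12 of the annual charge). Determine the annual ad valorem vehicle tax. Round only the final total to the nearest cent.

£1733.83

2014-01-01 to 2014-07-31: 7 months at 1.1% → £103000 × 1.1% × 7/12 = £660.9167
2014-08-01 to 2014-12-31: 5 months at 2.5% → £103000 × 2.5% × 5/12 = £1072.9167
Total = £1733.8333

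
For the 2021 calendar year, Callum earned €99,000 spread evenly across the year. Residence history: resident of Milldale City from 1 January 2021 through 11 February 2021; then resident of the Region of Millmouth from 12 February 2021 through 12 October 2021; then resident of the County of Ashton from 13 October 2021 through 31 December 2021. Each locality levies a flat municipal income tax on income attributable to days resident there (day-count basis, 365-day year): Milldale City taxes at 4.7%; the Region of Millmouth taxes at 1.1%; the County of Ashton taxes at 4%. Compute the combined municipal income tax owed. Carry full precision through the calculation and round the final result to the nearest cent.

€2,128.36

Milldale City, 1 January – 11 February 2021: 42 days → €99,000 × 4.7% × 42/365 = €535.4137
The Region of Millmouth, 12 February – 12 October 2021: 243 days → €99,000 × 1.1% × 243/365 = €725.0055
The County of Ashton, 13 October – 31 December 2021: 80 days → €99,000 × 4% × 80/365 = €867.9452
Total = €2,128.3644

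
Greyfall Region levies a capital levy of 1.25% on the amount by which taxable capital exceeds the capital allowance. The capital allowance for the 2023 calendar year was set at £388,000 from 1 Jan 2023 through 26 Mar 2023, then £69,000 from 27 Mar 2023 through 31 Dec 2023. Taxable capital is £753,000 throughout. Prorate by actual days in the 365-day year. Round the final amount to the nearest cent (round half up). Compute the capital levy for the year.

£7,621.40

1 Jan – 26 Mar 2023: 85 days, exemption £388,000 → (£753,000 − £388,000) × 1.25% × 85/365 = £1,062.5000
27 Mar – 31 Dec 2023: 280 days, exemption £69,000 → (£753,000 − £69,000) × 1.25% × 280/365 = £6,558.9041
Total = £7,621.4041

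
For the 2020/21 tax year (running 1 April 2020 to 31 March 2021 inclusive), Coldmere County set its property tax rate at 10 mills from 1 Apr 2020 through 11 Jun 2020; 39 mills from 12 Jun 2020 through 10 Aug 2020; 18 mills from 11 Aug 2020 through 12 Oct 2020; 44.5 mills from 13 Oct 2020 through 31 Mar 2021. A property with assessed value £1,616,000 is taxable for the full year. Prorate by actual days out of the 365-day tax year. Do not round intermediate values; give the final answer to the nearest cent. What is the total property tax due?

£52,061.76

1 Apr – 11 Jun 2020: 72 days at 10 mills → £1,616,000 × 1% × 72/365 = £3,187.7260
12 Jun – 10 Aug 2020: 60 days at 39 mills → £1,616,000 × 3.9% × 60/365 = £10,360.1096
11 Aug – 12 Oct 2020: 63 days at 18 mills → £1,616,000 × 1.8% × 63/365 = £5,020.6685
13 Oct 2020 – 31 Mar 2021: 170 days at 44.5 mills → £1,616,000 × 4.45% × 170/365 = £33,493.2603
Total = £52,061.7644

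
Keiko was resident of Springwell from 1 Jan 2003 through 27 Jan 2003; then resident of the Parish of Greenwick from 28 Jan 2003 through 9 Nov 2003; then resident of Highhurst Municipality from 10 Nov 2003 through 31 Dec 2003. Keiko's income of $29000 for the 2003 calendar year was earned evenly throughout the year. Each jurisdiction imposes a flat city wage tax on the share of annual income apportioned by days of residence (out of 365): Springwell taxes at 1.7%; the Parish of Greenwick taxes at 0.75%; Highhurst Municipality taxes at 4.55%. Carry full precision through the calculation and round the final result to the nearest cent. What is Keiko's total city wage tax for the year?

Springwell, 1 Jan – 27 Jan 2003: 27 days → $29000 × 1.7% × 27/365 = $36.4685
The Parish of Greenwick, 28 Jan – 9 Nov 2003: 286 days → $29000 × 0.75% × 286/365 = $170.4247
Highhurst Municipality, 10 Nov – 31 Dec 2003: 52 days → $29000 × 4.55% × 52/365 = $187.9836
Total = $394.8767

$394.88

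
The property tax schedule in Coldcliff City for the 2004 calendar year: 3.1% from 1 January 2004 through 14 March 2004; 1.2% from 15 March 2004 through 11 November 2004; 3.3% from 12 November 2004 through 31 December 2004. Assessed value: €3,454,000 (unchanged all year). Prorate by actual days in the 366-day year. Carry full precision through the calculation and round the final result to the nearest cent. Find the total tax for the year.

1 January – 14 March 2004: 74 days at 3.1% → €3,454,000 × 3.1% × 74/366 = €21,648.8415
15 March – 11 November 2004: 242 days at 1.2% → €3,454,000 × 1.2% × 242/366 = €27,405.5082
12 November – 31 December 2004: 50 days at 3.3% → €3,454,000 × 3.3% × 50/366 = €15,571.3115
Total = €64,625.6612

€64,625.66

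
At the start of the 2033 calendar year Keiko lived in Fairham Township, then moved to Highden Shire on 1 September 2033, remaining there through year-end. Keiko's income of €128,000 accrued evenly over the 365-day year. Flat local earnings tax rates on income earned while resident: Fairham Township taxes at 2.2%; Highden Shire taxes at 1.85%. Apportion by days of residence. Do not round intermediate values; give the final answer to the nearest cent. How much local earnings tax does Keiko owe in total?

Fairham Township, 1 January – 31 August 2033: 243 days → €128,000 × 2.2% × 243/365 = €1,874.7616
Highden Shire, 1 September – 31 December 2033: 122 days → €128,000 × 1.85% × 122/365 = €791.4959
Total = €2,666.2575

€2,666.26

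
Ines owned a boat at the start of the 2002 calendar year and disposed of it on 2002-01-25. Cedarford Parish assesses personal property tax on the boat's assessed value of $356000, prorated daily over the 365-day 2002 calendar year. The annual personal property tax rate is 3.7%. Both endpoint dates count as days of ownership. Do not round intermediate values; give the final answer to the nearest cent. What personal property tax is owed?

$902.19

Days held (2002-01-01 to 2002-01-25): 25 out of 365
Tax = $356000 × 3.7% × 25/365 = $902.1918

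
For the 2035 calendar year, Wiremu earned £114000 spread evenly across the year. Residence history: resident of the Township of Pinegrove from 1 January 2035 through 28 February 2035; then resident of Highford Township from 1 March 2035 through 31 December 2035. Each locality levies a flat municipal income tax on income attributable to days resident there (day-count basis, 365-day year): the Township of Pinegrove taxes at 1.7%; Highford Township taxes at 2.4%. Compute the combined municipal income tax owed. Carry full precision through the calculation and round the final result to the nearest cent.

£2607.01

The Township of Pinegrove, 1 January – 28 February 2035: 59 days → £114000 × 1.7% × 59/365 = £313.2658
Highford Township, 1 March – 31 December 2035: 306 days → £114000 × 2.4% × 306/365 = £2293.7425
Total = £2607.0082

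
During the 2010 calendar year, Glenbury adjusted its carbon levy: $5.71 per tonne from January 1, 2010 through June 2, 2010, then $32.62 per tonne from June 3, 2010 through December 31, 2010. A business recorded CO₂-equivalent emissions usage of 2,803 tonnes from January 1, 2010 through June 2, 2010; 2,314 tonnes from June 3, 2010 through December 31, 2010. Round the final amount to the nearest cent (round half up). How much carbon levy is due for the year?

$91,487.81

January 1 – June 2, 2010: 2,803 tonnes at $5.71/tonne → $16,005.13
June 3 – December 31, 2010: 2,314 tonnes at $32.62/tonne → $75,482.68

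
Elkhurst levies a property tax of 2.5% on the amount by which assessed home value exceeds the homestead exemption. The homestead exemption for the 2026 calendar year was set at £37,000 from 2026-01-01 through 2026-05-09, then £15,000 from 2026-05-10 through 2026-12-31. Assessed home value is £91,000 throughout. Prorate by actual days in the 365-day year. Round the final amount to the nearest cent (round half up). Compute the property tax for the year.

2026-01-01 to 2026-05-09: 129 days, exemption £37,000 → (£91,000 − £37,000) × 2.5% × 129/365 = £477.1233
2026-05-10 to 2026-12-31: 236 days, exemption £15,000 → (£91,000 − £15,000) × 2.5% × 236/365 = £1,228.4932
Total = £1,705.6164

£1,705.62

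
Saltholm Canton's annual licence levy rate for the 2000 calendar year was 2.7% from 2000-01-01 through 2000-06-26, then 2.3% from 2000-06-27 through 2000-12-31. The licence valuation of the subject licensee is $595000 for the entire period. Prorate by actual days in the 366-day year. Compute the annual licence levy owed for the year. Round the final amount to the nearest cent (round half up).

$14842.49

2000-01-01 to 2000-06-26: 178 days at 2.7% → $595000 × 2.7% × 178/366 = $7813.0328
2000-06-27 to 2000-12-31: 188 days at 2.3% → $595000 × 2.3% × 188/366 = $7029.4536
Total = $14842.4863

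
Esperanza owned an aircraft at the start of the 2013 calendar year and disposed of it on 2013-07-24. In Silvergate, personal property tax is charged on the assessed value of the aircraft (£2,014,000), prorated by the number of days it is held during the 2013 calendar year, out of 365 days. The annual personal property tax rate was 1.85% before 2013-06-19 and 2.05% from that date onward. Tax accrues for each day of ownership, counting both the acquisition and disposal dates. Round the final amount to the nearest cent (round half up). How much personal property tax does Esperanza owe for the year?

2013-01-01 to 2013-06-18: 169 days at 1.85% → £2,014,000 × 1.85% × 169/365 = £17,251.4274
2013-06-19 to 2013-07-24: 36 days at 2.05% → £2,014,000 × 2.05% × 36/365 = £4,072.1425
Total = £21,323.5699

£21,323.57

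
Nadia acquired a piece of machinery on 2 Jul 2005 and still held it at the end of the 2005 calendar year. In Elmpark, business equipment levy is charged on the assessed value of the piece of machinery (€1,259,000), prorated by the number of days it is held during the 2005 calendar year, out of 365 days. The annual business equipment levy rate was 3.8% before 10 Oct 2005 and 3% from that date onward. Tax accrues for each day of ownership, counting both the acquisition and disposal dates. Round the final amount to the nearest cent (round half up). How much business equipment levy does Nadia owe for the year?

2 Jul – 9 Oct 2005: 100 days at 3.8% → €1,259,000 × 3.8% × 100/365 = €13,107.3973
10 Oct – 31 Dec 2005: 83 days at 3% → €1,259,000 × 3% × 83/365 = €8,588.7945
Total = €21,696.1918

€21,696.19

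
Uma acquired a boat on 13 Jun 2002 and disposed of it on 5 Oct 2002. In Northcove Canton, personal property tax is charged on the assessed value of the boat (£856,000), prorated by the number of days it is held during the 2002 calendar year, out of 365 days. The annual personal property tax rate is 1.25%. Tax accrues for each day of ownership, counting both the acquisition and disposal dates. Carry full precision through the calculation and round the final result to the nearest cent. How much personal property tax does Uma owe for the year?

£3,371.23

Days held (13 Jun – 5 Oct 2002): 115 out of 365
Tax = £856,000 × 1.25% × 115/365 = £3,371.2329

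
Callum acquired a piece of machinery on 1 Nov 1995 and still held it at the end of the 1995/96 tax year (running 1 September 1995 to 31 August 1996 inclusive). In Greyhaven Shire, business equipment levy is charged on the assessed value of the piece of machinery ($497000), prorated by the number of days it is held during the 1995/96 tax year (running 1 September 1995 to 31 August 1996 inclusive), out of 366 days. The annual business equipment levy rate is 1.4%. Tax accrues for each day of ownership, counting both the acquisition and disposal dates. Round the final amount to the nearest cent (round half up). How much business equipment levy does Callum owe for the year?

Days held (1 Nov 1995 – 31 Aug 1996): 305 out of 366
Tax = $497000 × 1.4% × 305/366 = $5798.3333

$5798.33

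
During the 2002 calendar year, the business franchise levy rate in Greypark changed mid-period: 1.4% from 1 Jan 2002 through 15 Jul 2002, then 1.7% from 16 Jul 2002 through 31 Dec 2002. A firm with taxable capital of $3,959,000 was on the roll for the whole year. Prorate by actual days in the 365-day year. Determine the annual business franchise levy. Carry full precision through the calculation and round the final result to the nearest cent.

$60,925.21

1 Jan – 15 Jul 2002: 196 days at 1.4% → $3,959,000 × 1.4% × 196/365 = $29,763.0027
16 Jul – 31 Dec 2002: 169 days at 1.7% → $3,959,000 × 1.7% × 169/365 = $31,162.2110
Total = $60,925.2137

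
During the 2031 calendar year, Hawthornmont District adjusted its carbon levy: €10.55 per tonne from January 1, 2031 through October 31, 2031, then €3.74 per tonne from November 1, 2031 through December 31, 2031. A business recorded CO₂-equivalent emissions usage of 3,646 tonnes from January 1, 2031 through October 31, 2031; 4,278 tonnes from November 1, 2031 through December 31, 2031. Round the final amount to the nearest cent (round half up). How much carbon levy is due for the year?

January 1 – October 31, 2031: 3,646 tonnes at €10.55/tonne → €38465.30
November 1 – December 31, 2031: 4,278 tonnes at €3.74/tonne → €15999.72

€54465.02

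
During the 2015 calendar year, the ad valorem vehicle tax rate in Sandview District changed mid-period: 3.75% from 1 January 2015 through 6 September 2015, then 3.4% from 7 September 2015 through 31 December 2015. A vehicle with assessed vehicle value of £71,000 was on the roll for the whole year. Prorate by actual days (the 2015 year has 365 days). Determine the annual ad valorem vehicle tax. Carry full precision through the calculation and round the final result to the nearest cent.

£2,583.52

1 January – 6 September 2015: 249 days at 3.75% → £71,000 × 3.75% × 249/365 = £1,816.3356
7 September – 31 December 2015: 116 days at 3.4% → £71,000 × 3.4% × 116/365 = £767.1890
Total = £2,583.5247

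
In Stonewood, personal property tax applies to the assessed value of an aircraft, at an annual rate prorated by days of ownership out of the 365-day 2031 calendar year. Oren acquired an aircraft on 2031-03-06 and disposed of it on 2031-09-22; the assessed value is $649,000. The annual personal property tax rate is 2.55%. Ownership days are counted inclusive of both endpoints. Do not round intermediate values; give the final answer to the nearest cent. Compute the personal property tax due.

$9,113.56

Days held (2031-03-06 to 2031-09-22): 201 out of 365
Tax = $649,000 × 2.55% × 201/365 = $9,113.5603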